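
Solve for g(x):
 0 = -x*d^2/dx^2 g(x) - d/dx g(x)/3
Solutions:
 g(x) = C1 + C2*x^(2/3)


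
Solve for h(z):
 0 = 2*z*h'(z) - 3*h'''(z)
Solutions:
 h(z) = C1 + Integral(C2*airyai(2^(1/3)*3^(2/3)*z/3) + C3*airybi(2^(1/3)*3^(2/3)*z/3), z)


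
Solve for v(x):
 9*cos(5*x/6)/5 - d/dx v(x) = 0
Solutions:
 v(x) = C1 + 54*sin(5*x/6)/25


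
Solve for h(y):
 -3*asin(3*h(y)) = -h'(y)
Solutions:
 Integral(1/asin(3*_y), (_y, h(y))) = C1 + 3*y


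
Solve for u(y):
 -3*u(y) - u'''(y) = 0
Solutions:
 u(y) = C3*exp(-3^(1/3)*y) + (C1*sin(3^(5/6)*y/2) + C2*cos(3^(5/6)*y/2))*exp(3^(1/3)*y/2)


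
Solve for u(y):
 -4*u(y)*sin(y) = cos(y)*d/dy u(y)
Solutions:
 u(y) = C1*cos(y)^4


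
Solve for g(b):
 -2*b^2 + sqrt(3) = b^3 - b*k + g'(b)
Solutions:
 g(b) = C1 - b^4/4 - 2*b^3/3 + b^2*k/2 + sqrt(3)*b


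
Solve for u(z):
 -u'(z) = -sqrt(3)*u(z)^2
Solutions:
 u(z) = -1/(C1 + sqrt(3)*z)


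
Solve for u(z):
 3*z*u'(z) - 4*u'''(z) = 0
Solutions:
 u(z) = C1 + Integral(C2*airyai(6^(1/3)*z/2) + C3*airybi(6^(1/3)*z/2), z)


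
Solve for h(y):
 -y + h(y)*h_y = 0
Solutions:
 h(y) = -sqrt(C1 + y^2)
 h(y) = sqrt(C1 + y^2)


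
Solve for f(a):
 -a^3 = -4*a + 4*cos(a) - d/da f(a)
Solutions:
 f(a) = C1 + a^4/4 - 2*a^2 + 4*sin(a)


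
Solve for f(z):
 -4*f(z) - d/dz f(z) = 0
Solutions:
 f(z) = C1*exp(-4*z)


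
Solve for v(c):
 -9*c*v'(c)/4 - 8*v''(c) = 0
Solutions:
 v(c) = C1 + C2*erf(3*c/8)


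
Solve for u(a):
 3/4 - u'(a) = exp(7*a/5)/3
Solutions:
 u(a) = C1 + 3*a/4 - 5*exp(7*a/5)/21


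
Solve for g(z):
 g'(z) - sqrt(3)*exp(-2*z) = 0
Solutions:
 g(z) = C1 - sqrt(3)*exp(-2*z)/2


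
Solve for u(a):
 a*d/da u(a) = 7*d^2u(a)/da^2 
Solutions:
 u(a) = C1 + C2*erfi(sqrt(14)*a/14)


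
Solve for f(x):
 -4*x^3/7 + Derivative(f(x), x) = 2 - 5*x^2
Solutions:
 f(x) = C1 + x^4/7 - 5*x^3/3 + 2*x


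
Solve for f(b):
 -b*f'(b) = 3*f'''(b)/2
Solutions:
 f(b) = C1 + Integral(C2*airyai(-2^(1/3)*3^(2/3)*b/3) + C3*airybi(-2^(1/3)*3^(2/3)*b/3), b)


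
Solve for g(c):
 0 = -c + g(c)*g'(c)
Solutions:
 g(c) = -sqrt(C1 + c^2)
 g(c) = sqrt(C1 + c^2)


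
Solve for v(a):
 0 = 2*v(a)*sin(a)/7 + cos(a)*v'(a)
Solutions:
 v(a) = C1*cos(a)^(2/7)


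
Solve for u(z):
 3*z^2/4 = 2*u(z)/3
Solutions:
 u(z) = 9*z^2/8


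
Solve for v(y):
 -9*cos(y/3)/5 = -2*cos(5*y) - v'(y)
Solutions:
 v(y) = C1 + 27*sin(y/3)/5 - 2*sin(5*y)/5


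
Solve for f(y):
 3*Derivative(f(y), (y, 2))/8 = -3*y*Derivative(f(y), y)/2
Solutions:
 f(y) = C1 + C2*erf(sqrt(2)*y)


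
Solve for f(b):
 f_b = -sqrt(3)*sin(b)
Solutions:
 f(b) = C1 + sqrt(3)*cos(b)


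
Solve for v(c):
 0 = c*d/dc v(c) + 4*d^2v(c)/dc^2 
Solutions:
 v(c) = C1 + C2*erf(sqrt(2)*c/4)


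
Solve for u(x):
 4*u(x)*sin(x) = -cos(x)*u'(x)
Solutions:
 u(x) = C1*cos(x)^4


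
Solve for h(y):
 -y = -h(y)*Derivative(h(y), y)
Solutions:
 h(y) = -sqrt(C1 + y^2)
 h(y) = sqrt(C1 + y^2)


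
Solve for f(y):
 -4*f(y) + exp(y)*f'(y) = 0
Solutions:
 f(y) = C1*exp(-4*exp(-y))


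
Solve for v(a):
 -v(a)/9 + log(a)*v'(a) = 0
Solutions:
 v(a) = C1*exp(li(a)/9)


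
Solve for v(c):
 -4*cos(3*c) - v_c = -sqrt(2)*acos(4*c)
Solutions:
 v(c) = C1 + sqrt(2)*(c*acos(4*c) - sqrt(1 - 16*c^2)/4) - 4*sin(3*c)/3


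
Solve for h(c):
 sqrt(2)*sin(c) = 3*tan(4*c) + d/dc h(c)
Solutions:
 h(c) = C1 + 3*log(cos(4*c))/4 - sqrt(2)*cos(c)


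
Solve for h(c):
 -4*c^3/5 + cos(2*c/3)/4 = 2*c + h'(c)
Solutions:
 h(c) = C1 - c^4/5 - c^2 + 3*sin(2*c/3)/8


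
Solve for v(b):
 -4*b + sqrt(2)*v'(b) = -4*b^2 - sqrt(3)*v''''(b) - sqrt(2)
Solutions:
 v(b) = C1 + C4*exp(-2^(1/6)*3^(5/6)*b/3) - 2*sqrt(2)*b^3/3 + sqrt(2)*b^2 - b + (C2*sin(2^(1/6)*3^(1/3)*b/2) + C3*cos(2^(1/6)*3^(1/3)*b/2))*exp(2^(1/6)*3^(5/6)*b/6)


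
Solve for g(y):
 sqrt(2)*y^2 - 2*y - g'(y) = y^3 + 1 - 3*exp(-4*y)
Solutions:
 g(y) = C1 - y^4/4 + sqrt(2)*y^3/3 - y^2 - y - 3*exp(-4*y)/4


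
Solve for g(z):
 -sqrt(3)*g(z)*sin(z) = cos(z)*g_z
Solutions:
 g(z) = C1*cos(z)^(sqrt(3))


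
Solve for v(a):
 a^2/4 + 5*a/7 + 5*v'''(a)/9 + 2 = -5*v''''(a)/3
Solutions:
 v(a) = C1 + C2*a + C3*a^2 + C4*exp(-a/3) - 3*a^5/400 + 33*a^4/560 - 183*a^3/140


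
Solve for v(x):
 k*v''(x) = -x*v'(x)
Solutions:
 v(x) = C1 + C2*sqrt(k)*erf(sqrt(2)*x*sqrt(1/k)/2)


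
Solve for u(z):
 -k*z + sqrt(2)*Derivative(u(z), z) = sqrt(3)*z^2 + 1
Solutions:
 u(z) = C1 + sqrt(2)*k*z^2/4 + sqrt(6)*z^3/6 + sqrt(2)*z/2


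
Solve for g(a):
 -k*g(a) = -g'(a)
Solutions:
 g(a) = C1*exp(a*k)


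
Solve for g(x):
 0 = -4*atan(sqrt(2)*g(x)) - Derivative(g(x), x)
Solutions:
 Integral(1/atan(sqrt(2)*_y), (_y, g(x))) = C1 - 4*x


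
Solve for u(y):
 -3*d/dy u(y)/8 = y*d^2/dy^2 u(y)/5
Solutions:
 u(y) = C1 + C2/y^(7/8)


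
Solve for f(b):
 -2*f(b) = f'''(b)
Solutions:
 f(b) = C3*exp(-2^(1/3)*b) + (C1*sin(2^(1/3)*sqrt(3)*b/2) + C2*cos(2^(1/3)*sqrt(3)*b/2))*exp(2^(1/3)*b/2)


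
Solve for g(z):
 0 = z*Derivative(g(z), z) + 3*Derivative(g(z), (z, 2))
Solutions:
 g(z) = C1 + C2*erf(sqrt(6)*z/6)


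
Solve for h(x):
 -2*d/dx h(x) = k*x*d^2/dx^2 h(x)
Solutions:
 h(x) = C1 + x^(((re(k) - 2)*re(k) + im(k)^2)/(re(k)^2 + im(k)^2))*(C2*sin(2*log(x)*Abs(im(k))/(re(k)^2 + im(k)^2)) + C3*cos(2*log(x)*im(k)/(re(k)^2 + im(k)^2)))


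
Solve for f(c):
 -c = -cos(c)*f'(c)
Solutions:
 f(c) = C1 + Integral(c/cos(c), c)


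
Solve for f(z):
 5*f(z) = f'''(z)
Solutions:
 f(z) = C3*exp(5^(1/3)*z) + (C1*sin(sqrt(3)*5^(1/3)*z/2) + C2*cos(sqrt(3)*5^(1/3)*z/2))*exp(-5^(1/3)*z/2)


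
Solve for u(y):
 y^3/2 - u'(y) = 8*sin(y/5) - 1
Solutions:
 u(y) = C1 + y^4/8 + y + 40*cos(y/5)


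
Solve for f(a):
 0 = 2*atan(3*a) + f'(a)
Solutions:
 f(a) = C1 - 2*a*atan(3*a) + log(9*a^2 + 1)/3


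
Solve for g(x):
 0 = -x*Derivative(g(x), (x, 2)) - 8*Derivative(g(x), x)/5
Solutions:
 g(x) = C1 + C2/x^(3/5)


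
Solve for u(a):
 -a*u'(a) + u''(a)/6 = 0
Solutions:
 u(a) = C1 + C2*erfi(sqrt(3)*a)


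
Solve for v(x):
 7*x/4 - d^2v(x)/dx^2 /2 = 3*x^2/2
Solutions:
 v(x) = C1 + C2*x - x^4/4 + 7*x^3/12


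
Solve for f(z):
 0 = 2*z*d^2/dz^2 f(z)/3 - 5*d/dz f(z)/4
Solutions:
 f(z) = C1 + C2*z^(23/8)


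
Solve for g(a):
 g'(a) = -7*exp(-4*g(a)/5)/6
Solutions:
 g(a) = 5*log(-I*(C1 - 14*a/15)^(1/4))
 g(a) = 5*log(I*(C1 - 14*a/15)^(1/4))
 g(a) = 5*log(-(C1 - 14*a/15)^(1/4))
 g(a) = 5*log(C1 - 14*a/15)/4


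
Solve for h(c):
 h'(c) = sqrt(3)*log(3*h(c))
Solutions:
 -sqrt(3)*Integral(1/(log(_y) + log(3)), (_y, h(c)))/3 = C1 - c


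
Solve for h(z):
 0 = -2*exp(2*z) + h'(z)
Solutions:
 h(z) = C1 + exp(2*z)


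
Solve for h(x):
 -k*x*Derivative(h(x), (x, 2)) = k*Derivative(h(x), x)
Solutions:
 h(x) = C1 + C2*log(x)


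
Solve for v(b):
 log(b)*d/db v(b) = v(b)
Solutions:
 v(b) = C1*exp(li(b))


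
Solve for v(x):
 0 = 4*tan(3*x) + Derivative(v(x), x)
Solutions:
 v(x) = C1 + 4*log(cos(3*x))/3


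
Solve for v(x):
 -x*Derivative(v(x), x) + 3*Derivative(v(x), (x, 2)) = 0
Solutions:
 v(x) = C1 + C2*erfi(sqrt(6)*x/6)


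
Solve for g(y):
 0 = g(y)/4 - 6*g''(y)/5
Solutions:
 g(y) = C1*exp(-sqrt(30)*y/12) + C2*exp(sqrt(30)*y/12)


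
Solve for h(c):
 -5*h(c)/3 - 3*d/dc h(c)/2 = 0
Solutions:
 h(c) = C1*exp(-10*c/9)


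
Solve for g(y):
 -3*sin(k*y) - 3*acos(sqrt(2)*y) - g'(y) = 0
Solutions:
 g(y) = C1 - 3*y*acos(sqrt(2)*y) + 3*sqrt(2)*sqrt(1 - 2*y^2)/2 - 3*Piecewise((-cos(k*y)/k, Ne(k, 0)), (0, True))


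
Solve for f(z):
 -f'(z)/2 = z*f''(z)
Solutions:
 f(z) = C1 + C2*sqrt(z)


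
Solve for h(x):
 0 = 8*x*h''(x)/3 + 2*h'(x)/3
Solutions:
 h(x) = C1 + C2*x^(3/4)


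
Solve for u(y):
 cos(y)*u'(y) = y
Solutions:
 u(y) = C1 + Integral(y/cos(y), y)


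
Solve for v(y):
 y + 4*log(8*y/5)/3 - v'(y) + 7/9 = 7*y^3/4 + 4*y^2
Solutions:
 v(y) = C1 - 7*y^4/16 - 4*y^3/3 + y^2/2 + 4*y*log(y)/3 - 4*y*log(5)/3 - 5*y/9 + 4*y*log(2)


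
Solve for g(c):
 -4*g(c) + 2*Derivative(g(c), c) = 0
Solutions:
 g(c) = C1*exp(2*c)


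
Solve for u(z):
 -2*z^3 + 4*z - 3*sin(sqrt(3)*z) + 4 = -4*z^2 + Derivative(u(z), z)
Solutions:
 u(z) = C1 - z^4/2 + 4*z^3/3 + 2*z^2 + 4*z + sqrt(3)*cos(sqrt(3)*z)


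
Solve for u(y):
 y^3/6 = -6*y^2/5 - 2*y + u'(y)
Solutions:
 u(y) = C1 + y^4/24 + 2*y^3/5 + y^2


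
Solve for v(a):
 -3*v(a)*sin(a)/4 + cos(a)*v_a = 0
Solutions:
 v(a) = C1/cos(a)^(3/4)


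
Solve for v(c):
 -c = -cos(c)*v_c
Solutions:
 v(c) = C1 + Integral(c/cos(c), c)


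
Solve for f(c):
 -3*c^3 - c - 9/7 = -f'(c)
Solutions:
 f(c) = C1 + 3*c^4/4 + c^2/2 + 9*c/7


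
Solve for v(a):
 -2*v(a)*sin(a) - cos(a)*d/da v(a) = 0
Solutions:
 v(a) = C1*cos(a)^2


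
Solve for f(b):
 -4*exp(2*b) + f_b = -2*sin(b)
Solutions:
 f(b) = C1 + 2*exp(2*b) + 2*cos(b)


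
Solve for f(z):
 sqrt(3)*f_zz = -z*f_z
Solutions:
 f(z) = C1 + C2*erf(sqrt(2)*3^(3/4)*z/6)


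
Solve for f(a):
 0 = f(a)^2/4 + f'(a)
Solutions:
 f(a) = 4/(C1 + a)


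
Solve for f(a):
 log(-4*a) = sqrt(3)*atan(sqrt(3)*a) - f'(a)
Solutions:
 f(a) = C1 - a*log(-a) - 2*a*log(2) + a + sqrt(3)*(a*atan(sqrt(3)*a) - sqrt(3)*log(3*a^2 + 1)/6)


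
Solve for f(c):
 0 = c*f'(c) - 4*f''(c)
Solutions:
 f(c) = C1 + C2*erfi(sqrt(2)*c/4)


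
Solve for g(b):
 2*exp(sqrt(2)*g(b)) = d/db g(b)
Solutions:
 g(b) = sqrt(2)*(2*log(-1/(C1 + 2*b)) - log(2))/4


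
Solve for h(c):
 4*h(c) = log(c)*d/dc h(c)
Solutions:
 h(c) = C1*exp(4*li(c))


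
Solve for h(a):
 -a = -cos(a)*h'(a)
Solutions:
 h(a) = C1 + Integral(a/cos(a), a)


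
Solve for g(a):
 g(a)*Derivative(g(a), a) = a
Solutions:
 g(a) = -sqrt(C1 + a^2)
 g(a) = sqrt(C1 + a^2)


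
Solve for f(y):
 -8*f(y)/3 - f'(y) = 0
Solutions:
 f(y) = C1*exp(-8*y/3)


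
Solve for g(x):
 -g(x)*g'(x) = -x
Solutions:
 g(x) = -sqrt(C1 + x^2)
 g(x) = sqrt(C1 + x^2)


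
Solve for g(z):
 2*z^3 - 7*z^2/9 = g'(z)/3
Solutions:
 g(z) = C1 + 3*z^4/2 - 7*z^3/9


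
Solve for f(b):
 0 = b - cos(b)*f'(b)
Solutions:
 f(b) = C1 + Integral(b/cos(b), b)


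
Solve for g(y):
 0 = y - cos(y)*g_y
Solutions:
 g(y) = C1 + Integral(y/cos(y), y)


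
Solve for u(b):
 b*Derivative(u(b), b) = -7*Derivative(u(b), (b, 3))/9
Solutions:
 u(b) = C1 + Integral(C2*airyai(-21^(2/3)*b/7) + C3*airybi(-21^(2/3)*b/7), b)


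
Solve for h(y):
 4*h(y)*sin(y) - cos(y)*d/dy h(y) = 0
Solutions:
 h(y) = C1/cos(y)^4


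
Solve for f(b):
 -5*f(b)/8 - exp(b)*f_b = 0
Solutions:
 f(b) = C1*exp(5*exp(-b)/8)


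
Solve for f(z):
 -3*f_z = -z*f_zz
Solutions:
 f(z) = C1 + C2*z^4


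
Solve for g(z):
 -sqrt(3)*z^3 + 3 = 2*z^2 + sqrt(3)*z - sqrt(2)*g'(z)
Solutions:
 g(z) = C1 + sqrt(6)*z^4/8 + sqrt(2)*z^3/3 + sqrt(6)*z^2/4 - 3*sqrt(2)*z/2


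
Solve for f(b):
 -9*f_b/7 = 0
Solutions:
 f(b) = C1


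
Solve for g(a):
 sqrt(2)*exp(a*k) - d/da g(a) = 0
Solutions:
 g(a) = C1 + sqrt(2)*exp(a*k)/k


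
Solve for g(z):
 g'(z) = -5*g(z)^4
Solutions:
 g(z) = (-3^(2/3) - 3*3^(1/6)*I)*(1/(C1 + 5*z))^(1/3)/6
 g(z) = (-3^(2/3) + 3*3^(1/6)*I)*(1/(C1 + 5*z))^(1/3)/6
 g(z) = (1/(C1 + 15*z))^(1/3)


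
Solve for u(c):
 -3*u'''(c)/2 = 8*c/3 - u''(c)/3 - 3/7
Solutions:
 u(c) = C1 + C2*c + C3*exp(2*c/9) + 4*c^3/3 + 243*c^2/14


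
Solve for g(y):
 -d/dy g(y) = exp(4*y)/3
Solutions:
 g(y) = C1 - exp(4*y)/12


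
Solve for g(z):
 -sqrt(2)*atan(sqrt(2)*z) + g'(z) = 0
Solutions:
 g(z) = C1 + sqrt(2)*(z*atan(sqrt(2)*z) - sqrt(2)*log(2*z^2 + 1)/4)


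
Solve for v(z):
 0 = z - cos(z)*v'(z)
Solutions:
 v(z) = C1 + Integral(z/cos(z), z)


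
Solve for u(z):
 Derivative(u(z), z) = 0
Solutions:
 u(z) = C1


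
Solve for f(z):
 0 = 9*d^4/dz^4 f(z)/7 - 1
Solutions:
 f(z) = C1 + C2*z + C3*z^2 + C4*z^3 + 7*z^4/216


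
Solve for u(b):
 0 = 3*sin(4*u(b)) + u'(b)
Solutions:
 u(b) = -acos((-C1 - exp(24*b))/(C1 - exp(24*b)))/4 + pi/2
 u(b) = acos((-C1 - exp(24*b))/(C1 - exp(24*b)))/4


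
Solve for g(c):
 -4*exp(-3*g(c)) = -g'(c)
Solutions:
 g(c) = log(C1 + 12*c)/3
 g(c) = log((-3^(1/3) - 3^(5/6)*I)*(C1 + 4*c)^(1/3)/2)
 g(c) = log((-3^(1/3) + 3^(5/6)*I)*(C1 + 4*c)^(1/3)/2)


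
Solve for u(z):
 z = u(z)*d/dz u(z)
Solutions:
 u(z) = -sqrt(C1 + z^2)
 u(z) = sqrt(C1 + z^2)


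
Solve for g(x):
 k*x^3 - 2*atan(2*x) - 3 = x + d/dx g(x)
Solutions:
 g(x) = C1 + k*x^4/4 - x^2/2 - 2*x*atan(2*x) - 3*x + log(4*x^2 + 1)/2


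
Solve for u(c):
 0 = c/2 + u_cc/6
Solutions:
 u(c) = C1 + C2*c - c^3/2


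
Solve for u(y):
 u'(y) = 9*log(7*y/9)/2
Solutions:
 u(y) = C1 + 9*y*log(y)/2 - 9*y*log(3) - 9*y/2 + 9*y*log(7)/2


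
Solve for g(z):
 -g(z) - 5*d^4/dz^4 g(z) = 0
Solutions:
 g(z) = (C1*sin(sqrt(2)*5^(3/4)*z/10) + C2*cos(sqrt(2)*5^(3/4)*z/10))*exp(-sqrt(2)*5^(3/4)*z/10) + (C3*sin(sqrt(2)*5^(3/4)*z/10) + C4*cos(sqrt(2)*5^(3/4)*z/10))*exp(sqrt(2)*5^(3/4)*z/10)


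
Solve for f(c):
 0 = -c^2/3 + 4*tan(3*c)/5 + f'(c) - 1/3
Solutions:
 f(c) = C1 + c^3/9 + c/3 + 4*log(cos(3*c))/15


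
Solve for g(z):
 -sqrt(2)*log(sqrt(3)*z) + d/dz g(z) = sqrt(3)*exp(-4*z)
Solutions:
 g(z) = C1 + sqrt(2)*z*log(z) + sqrt(2)*z*(-1 + log(3)/2) - sqrt(3)*exp(-4*z)/4


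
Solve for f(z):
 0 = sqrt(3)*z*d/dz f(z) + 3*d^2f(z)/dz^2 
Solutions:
 f(z) = C1 + C2*erf(sqrt(2)*3^(3/4)*z/6)


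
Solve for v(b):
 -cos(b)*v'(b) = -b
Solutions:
 v(b) = C1 + Integral(b/cos(b), b)


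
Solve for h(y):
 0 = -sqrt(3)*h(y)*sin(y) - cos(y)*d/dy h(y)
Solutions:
 h(y) = C1*cos(y)^(sqrt(3))


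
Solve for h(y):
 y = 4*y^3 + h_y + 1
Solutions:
 h(y) = C1 - y^4 + y^2/2 - y


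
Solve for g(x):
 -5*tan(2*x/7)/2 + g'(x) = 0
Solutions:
 g(x) = C1 - 35*log(cos(2*x/7))/4


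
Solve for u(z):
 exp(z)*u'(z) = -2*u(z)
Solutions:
 u(z) = C1*exp(2*exp(-z))


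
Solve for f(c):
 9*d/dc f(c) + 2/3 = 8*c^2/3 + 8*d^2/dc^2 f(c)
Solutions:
 f(c) = C1 + C2*exp(9*c/8) + 8*c^3/81 + 64*c^2/243 + 862*c/2187


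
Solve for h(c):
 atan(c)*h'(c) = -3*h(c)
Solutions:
 h(c) = C1*exp(-3*Integral(1/atan(c), c))


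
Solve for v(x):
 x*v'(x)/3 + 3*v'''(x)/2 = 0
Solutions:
 v(x) = C1 + Integral(C2*airyai(-6^(1/3)*x/3) + C3*airybi(-6^(1/3)*x/3), x)


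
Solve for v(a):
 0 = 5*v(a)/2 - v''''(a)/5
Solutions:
 v(a) = C1*exp(-2^(3/4)*sqrt(5)*a/2) + C2*exp(2^(3/4)*sqrt(5)*a/2) + C3*sin(2^(3/4)*sqrt(5)*a/2) + C4*cos(2^(3/4)*sqrt(5)*a/2)


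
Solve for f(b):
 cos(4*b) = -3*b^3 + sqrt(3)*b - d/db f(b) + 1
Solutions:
 f(b) = C1 - 3*b^4/4 + sqrt(3)*b^2/2 + b - sin(4*b)/4


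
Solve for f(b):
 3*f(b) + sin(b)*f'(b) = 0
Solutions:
 f(b) = C1*(cos(b) + 1)^(3/2)/(cos(b) - 1)^(3/2)


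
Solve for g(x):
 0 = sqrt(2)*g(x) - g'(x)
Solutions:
 g(x) = C1*exp(sqrt(2)*x)


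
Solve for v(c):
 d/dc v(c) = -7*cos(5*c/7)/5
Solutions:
 v(c) = C1 - 49*sin(5*c/7)/25


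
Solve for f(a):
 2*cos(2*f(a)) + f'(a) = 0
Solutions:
 f(a) = -asin((C1 + exp(8*a))/(C1 - exp(8*a)))/2 + pi/2
 f(a) = asin((C1 + exp(8*a))/(C1 - exp(8*a)))/2


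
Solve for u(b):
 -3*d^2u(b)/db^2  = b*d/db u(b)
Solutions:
 u(b) = C1 + C2*erf(sqrt(6)*b/6)


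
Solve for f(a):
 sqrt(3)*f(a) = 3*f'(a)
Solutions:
 f(a) = C1*exp(sqrt(3)*a/3)


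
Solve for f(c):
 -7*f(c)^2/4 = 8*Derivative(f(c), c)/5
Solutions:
 f(c) = 32/(C1 + 35*c)


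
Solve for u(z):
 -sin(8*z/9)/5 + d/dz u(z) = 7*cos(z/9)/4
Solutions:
 u(z) = C1 + 63*sin(z/9)/4 - 9*cos(8*z/9)/40


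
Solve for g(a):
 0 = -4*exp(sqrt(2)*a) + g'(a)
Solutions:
 g(a) = C1 + 2*sqrt(2)*exp(sqrt(2)*a)


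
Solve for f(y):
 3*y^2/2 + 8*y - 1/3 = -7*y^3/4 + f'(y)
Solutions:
 f(y) = C1 + 7*y^4/16 + y^3/2 + 4*y^2 - y/3


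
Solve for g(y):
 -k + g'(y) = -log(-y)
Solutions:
 g(y) = C1 + y*(k + 1) - y*log(-y)


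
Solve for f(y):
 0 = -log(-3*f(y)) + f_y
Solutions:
 -Integral(1/(log(-_y) + log(3)), (_y, f(y))) = C1 - y


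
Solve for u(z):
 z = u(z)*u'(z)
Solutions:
 u(z) = -sqrt(C1 + z^2)
 u(z) = sqrt(C1 + z^2)


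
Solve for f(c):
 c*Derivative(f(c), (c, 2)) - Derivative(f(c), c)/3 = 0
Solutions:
 f(c) = C1 + C2*c^(4/3)


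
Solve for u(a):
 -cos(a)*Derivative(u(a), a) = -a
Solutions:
 u(a) = C1 + Integral(a/cos(a), a)


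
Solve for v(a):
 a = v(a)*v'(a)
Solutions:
 v(a) = -sqrt(C1 + a^2)
 v(a) = sqrt(C1 + a^2)


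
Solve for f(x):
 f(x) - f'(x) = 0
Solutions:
 f(x) = C1*exp(x)


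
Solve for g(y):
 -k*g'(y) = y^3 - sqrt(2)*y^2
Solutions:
 g(y) = C1 - y^4/(4*k) + sqrt(2)*y^3/(3*k)


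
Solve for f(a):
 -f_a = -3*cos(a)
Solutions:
 f(a) = C1 + 3*sin(a)


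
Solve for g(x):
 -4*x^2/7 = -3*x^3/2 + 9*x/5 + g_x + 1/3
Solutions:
 g(x) = C1 + 3*x^4/8 - 4*x^3/21 - 9*x^2/10 - x/3


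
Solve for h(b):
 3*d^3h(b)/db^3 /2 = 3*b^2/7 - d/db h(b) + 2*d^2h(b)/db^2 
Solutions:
 h(b) = C1 + b^3/7 + 6*b^2/7 + 15*b/7 + (C2*sin(sqrt(2)*b/3) + C3*cos(sqrt(2)*b/3))*exp(2*b/3)


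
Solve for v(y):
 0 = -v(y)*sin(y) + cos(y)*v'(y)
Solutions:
 v(y) = C1/cos(y)


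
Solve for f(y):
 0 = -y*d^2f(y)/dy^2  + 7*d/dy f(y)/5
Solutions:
 f(y) = C1 + C2*y^(12/5)


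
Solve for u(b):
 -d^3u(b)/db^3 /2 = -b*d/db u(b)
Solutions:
 u(b) = C1 + Integral(C2*airyai(2^(1/3)*b) + C3*airybi(2^(1/3)*b), b)


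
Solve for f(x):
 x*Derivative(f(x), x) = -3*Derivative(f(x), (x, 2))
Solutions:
 f(x) = C1 + C2*erf(sqrt(6)*x/6)


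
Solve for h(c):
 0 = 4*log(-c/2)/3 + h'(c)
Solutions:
 h(c) = C1 - 4*c*log(-c)/3 + 4*c*(log(2) + 1)/3


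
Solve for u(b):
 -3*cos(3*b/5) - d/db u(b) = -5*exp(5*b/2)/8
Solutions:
 u(b) = C1 + exp(5*b/2)/4 - 5*sin(3*b/5)


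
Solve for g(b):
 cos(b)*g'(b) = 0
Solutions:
 g(b) = C1


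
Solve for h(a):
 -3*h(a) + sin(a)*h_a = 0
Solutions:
 h(a) = C1*(cos(a) - 1)^(3/2)/(cos(a) + 1)^(3/2)


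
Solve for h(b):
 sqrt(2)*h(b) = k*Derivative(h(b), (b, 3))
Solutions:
 h(b) = C1*exp(2^(1/6)*b*(1/k)^(1/3)) + C2*exp(2^(1/6)*b*(-1 + sqrt(3)*I)*(1/k)^(1/3)/2) + C3*exp(-2^(1/6)*b*(1 + sqrt(3)*I)*(1/k)^(1/3)/2)


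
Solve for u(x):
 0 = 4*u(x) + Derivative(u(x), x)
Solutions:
 u(x) = C1*exp(-4*x)


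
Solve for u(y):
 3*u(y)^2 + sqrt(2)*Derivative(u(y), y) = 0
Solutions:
 u(y) = 2/(C1 + 3*sqrt(2)*y)


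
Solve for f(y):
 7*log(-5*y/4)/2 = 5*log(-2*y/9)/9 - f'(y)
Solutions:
 f(y) = C1 - 53*y*log(-y)/18 + y*(-63*log(5) - 20*log(3) + 53 + 136*log(2))/18


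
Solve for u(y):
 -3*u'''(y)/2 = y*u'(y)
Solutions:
 u(y) = C1 + Integral(C2*airyai(-2^(1/3)*3^(2/3)*y/3) + C3*airybi(-2^(1/3)*3^(2/3)*y/3), y)


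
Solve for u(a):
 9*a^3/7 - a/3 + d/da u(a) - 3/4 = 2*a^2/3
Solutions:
 u(a) = C1 - 9*a^4/28 + 2*a^3/9 + a^2/6 + 3*a/4


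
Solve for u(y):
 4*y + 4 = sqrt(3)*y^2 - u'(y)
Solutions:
 u(y) = C1 + sqrt(3)*y^3/3 - 2*y^2 - 4*y


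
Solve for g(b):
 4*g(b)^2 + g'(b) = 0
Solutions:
 g(b) = 1/(C1 + 4*b)


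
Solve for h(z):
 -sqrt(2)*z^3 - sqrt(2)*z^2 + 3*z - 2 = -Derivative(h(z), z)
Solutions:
 h(z) = C1 + sqrt(2)*z^4/4 + sqrt(2)*z^3/3 - 3*z^2/2 + 2*z


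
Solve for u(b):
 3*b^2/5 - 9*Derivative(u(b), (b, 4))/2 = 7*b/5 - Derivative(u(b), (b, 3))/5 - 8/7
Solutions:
 u(b) = C1 + C2*b + C3*b^2 + C4*exp(2*b/45) - b^5/20 - 16*b^4/3 - 10100*b^3/21


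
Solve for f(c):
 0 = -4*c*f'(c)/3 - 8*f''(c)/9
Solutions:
 f(c) = C1 + C2*erf(sqrt(3)*c/2)


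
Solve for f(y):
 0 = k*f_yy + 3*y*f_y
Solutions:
 f(y) = C1 + C2*sqrt(k)*erf(sqrt(6)*y*sqrt(1/k)/2)


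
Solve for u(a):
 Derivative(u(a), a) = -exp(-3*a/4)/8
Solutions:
 u(a) = C1 + exp(-3*a/4)/6


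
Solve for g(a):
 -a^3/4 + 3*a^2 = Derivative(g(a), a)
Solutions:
 g(a) = C1 - a^4/16 + a^3


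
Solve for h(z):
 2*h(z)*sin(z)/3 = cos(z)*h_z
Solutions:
 h(z) = C1/cos(z)^(2/3)


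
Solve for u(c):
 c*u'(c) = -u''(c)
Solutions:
 u(c) = C1 + C2*erf(sqrt(2)*c/2)


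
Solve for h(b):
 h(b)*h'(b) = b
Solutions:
 h(b) = -sqrt(C1 + b^2)
 h(b) = sqrt(C1 + b^2)


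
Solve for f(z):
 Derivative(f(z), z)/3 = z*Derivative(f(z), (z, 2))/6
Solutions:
 f(z) = C1 + C2*z^3


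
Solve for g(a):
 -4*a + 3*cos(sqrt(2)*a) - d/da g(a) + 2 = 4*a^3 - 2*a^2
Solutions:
 g(a) = C1 - a^4 + 2*a^3/3 - 2*a^2 + 2*a + 3*sqrt(2)*sin(sqrt(2)*a)/2


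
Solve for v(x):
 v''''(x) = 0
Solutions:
 v(x) = C1 + C2*x + C3*x^2 + C4*x^3


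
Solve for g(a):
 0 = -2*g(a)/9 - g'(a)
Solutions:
 g(a) = C1*exp(-2*a/9)


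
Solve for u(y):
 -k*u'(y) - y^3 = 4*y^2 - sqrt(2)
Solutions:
 u(y) = C1 - y^4/(4*k) - 4*y^3/(3*k) + sqrt(2)*y/k


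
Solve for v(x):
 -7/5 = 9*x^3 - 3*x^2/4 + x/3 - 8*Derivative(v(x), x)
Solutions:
 v(x) = C1 + 9*x^4/32 - x^3/32 + x^2/48 + 7*x/40


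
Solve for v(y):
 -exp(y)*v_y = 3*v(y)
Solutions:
 v(y) = C1*exp(3*exp(-y))


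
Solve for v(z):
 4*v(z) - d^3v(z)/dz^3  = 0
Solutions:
 v(z) = C3*exp(2^(2/3)*z) + (C1*sin(2^(2/3)*sqrt(3)*z/2) + C2*cos(2^(2/3)*sqrt(3)*z/2))*exp(-2^(2/3)*z/2)


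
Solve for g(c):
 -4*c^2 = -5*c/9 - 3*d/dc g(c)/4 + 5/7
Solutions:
 g(c) = C1 + 16*c^3/9 - 10*c^2/27 + 20*c/21


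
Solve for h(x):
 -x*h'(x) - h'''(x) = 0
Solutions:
 h(x) = C1 + Integral(C2*airyai(-x) + C3*airybi(-x), x)


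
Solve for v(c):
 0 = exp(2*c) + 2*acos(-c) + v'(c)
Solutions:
 v(c) = C1 - 2*c*acos(-c) - 2*sqrt(1 - c^2) - exp(2*c)/2


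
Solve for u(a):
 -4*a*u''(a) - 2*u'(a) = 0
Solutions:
 u(a) = C1 + C2*sqrt(a)


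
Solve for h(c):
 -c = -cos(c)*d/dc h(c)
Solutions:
 h(c) = C1 + Integral(c/cos(c), c)


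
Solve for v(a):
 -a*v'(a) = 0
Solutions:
 v(a) = C1


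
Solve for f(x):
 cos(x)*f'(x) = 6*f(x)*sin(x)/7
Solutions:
 f(x) = C1/cos(x)^(6/7)


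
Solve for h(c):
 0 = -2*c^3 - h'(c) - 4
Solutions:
 h(c) = C1 - c^4/2 - 4*c


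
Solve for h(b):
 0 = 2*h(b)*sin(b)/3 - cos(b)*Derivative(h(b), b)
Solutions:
 h(b) = C1/cos(b)^(2/3)


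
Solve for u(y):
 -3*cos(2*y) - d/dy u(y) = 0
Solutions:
 u(y) = C1 - 3*sin(2*y)/2


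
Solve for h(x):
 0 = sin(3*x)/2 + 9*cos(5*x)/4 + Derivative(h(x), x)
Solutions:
 h(x) = C1 - 9*sin(5*x)/20 + cos(3*x)/6


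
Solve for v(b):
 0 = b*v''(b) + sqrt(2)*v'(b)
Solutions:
 v(b) = C1 + C2*b^(1 - sqrt(2))


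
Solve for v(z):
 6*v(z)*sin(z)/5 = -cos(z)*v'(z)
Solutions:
 v(z) = C1*cos(z)^(6/5)


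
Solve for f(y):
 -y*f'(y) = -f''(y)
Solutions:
 f(y) = C1 + C2*erfi(sqrt(2)*y/2)


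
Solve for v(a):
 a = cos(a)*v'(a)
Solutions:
 v(a) = C1 + Integral(a/cos(a), a)


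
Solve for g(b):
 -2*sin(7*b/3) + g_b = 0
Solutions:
 g(b) = C1 - 6*cos(7*b/3)/7


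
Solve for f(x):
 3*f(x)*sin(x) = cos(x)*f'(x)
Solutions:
 f(x) = C1/cos(x)^3


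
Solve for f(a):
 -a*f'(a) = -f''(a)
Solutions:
 f(a) = C1 + C2*erfi(sqrt(2)*a/2)


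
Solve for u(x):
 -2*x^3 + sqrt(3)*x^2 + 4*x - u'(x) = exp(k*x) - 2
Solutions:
 u(x) = C1 - x^4/2 + sqrt(3)*x^3/3 + 2*x^2 + 2*x - exp(k*x)/k


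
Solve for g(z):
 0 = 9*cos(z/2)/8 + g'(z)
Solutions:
 g(z) = C1 - 9*sin(z/2)/4


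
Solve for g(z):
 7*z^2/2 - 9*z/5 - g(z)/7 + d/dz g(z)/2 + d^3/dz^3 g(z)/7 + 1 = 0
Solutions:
 g(z) = C1*exp(6^(1/3)*z*(-(18 + sqrt(2382))^(1/3) + 7*6^(1/3)/(18 + sqrt(2382))^(1/3))/12)*sin(2^(1/3)*3^(1/6)*z*(21*2^(1/3)/(18 + sqrt(2382))^(1/3) + 3^(2/3)*(18 + sqrt(2382))^(1/3))/12) + C2*exp(6^(1/3)*z*(-(18 + sqrt(2382))^(1/3) + 7*6^(1/3)/(18 + sqrt(2382))^(1/3))/12)*cos(2^(1/3)*3^(1/6)*z*(21*2^(1/3)/(18 + sqrt(2382))^(1/3) + 3^(2/3)*(18 + sqrt(2382))^(1/3))/12) + C3*exp(-6^(1/3)*z*(-(18 + sqrt(2382))^(1/3) + 7*6^(1/3)/(18 + sqrt(2382))^(1/3))/6) + 49*z^2/2 + 1589*z/10 + 11263/20


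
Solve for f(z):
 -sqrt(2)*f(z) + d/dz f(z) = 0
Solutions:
 f(z) = C1*exp(sqrt(2)*z)


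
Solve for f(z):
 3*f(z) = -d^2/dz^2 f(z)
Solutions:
 f(z) = C1*sin(sqrt(3)*z) + C2*cos(sqrt(3)*z)


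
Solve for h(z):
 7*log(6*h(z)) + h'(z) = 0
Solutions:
 Integral(1/(log(_y) + log(6)), (_y, h(z)))/7 = C1 - z


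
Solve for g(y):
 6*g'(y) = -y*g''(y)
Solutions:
 g(y) = C1 + C2/y^5


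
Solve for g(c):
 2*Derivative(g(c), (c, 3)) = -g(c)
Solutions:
 g(c) = C3*exp(-2^(2/3)*c/2) + (C1*sin(2^(2/3)*sqrt(3)*c/4) + C2*cos(2^(2/3)*sqrt(3)*c/4))*exp(2^(2/3)*c/4)


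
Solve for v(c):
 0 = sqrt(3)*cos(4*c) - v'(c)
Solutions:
 v(c) = C1 + sqrt(3)*sin(4*c)/4


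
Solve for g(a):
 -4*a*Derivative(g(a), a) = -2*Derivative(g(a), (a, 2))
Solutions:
 g(a) = C1 + C2*erfi(a)


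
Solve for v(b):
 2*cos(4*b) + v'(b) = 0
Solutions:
 v(b) = C1 - sin(4*b)/2


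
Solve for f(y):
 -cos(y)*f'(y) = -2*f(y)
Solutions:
 f(y) = C1*(sin(y) + 1)/(sin(y) - 1)


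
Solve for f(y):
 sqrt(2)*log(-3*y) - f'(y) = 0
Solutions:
 f(y) = C1 + sqrt(2)*y*log(-y) + sqrt(2)*y*(-1 + log(3))


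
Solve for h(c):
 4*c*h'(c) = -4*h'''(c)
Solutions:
 h(c) = C1 + Integral(C2*airyai(-c) + C3*airybi(-c), c)


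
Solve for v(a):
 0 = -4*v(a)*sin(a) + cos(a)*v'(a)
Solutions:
 v(a) = C1/cos(a)^4


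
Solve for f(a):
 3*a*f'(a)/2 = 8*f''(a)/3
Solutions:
 f(a) = C1 + C2*erfi(3*sqrt(2)*a/8)


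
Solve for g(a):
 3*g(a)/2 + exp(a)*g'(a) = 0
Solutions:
 g(a) = C1*exp(3*exp(-a)/2)


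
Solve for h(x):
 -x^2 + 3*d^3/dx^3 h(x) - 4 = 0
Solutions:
 h(x) = C1 + C2*x + C3*x^2 + x^5/180 + 2*x^3/9


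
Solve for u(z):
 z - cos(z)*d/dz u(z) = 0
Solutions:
 u(z) = C1 + Integral(z/cos(z), z)


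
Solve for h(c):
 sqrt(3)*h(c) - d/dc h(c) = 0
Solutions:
 h(c) = C1*exp(sqrt(3)*c)


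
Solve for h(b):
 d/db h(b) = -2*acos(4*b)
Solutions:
 h(b) = C1 - 2*b*acos(4*b) + sqrt(1 - 16*b^2)/2


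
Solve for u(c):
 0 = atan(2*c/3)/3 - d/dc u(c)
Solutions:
 u(c) = C1 + c*atan(2*c/3)/3 - log(4*c^2 + 9)/4


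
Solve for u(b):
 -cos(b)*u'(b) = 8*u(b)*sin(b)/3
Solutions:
 u(b) = C1*cos(b)^(8/3)


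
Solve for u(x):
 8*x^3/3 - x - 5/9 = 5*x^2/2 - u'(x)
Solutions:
 u(x) = C1 - 2*x^4/3 + 5*x^3/6 + x^2/2 + 5*x/9


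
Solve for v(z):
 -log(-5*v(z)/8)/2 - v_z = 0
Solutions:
 2*Integral(1/(log(-_y) - 3*log(2) + log(5)), (_y, v(z))) = C1 - z


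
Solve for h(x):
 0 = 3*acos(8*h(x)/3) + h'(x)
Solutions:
 Integral(1/acos(8*_y/3), (_y, h(x))) = C1 - 3*x


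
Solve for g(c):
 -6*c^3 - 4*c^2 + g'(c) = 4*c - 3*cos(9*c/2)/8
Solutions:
 g(c) = C1 + 3*c^4/2 + 4*c^3/3 + 2*c^2 - sin(9*c/2)/12


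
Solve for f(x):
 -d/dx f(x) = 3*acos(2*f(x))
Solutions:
 Integral(1/acos(2*_y), (_y, f(x))) = C1 - 3*x


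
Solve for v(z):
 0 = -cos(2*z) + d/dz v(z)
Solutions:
 v(z) = C1 + sin(2*z)/2


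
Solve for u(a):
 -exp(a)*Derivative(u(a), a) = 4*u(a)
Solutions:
 u(a) = C1*exp(4*exp(-a))


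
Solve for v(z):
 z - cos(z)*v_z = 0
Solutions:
 v(z) = C1 + Integral(z/cos(z), z)


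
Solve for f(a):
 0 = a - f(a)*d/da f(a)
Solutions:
 f(a) = -sqrt(C1 + a^2)
 f(a) = sqrt(C1 + a^2)


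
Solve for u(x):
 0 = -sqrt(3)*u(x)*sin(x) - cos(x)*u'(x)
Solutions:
 u(x) = C1*cos(x)^(sqrt(3))


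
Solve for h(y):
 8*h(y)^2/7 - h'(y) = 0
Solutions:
 h(y) = -7/(C1 + 8*y)


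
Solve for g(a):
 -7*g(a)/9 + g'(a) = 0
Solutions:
 g(a) = C1*exp(7*a/9)


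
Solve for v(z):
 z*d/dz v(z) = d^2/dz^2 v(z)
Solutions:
 v(z) = C1 + C2*erfi(sqrt(2)*z/2)


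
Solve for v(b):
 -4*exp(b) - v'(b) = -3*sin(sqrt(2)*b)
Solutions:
 v(b) = C1 - 4*exp(b) - 3*sqrt(2)*cos(sqrt(2)*b)/2


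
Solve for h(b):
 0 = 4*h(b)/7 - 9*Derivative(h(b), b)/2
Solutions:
 h(b) = C1*exp(8*b/63)


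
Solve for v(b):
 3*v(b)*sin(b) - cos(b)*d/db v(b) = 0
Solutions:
 v(b) = C1/cos(b)^3


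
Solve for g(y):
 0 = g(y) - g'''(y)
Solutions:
 g(y) = C3*exp(y) + (C1*sin(sqrt(3)*y/2) + C2*cos(sqrt(3)*y/2))*exp(-y/2)


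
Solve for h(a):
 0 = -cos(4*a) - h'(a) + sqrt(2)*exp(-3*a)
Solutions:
 h(a) = C1 - sin(4*a)/4 - sqrt(2)*exp(-3*a)/3


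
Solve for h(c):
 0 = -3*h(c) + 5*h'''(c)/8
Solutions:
 h(c) = C3*exp(2*3^(1/3)*5^(2/3)*c/5) + (C1*sin(3^(5/6)*5^(2/3)*c/5) + C2*cos(3^(5/6)*5^(2/3)*c/5))*exp(-3^(1/3)*5^(2/3)*c/5)


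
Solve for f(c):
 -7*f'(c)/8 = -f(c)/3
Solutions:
 f(c) = C1*exp(8*c/21)


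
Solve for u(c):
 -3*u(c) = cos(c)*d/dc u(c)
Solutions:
 u(c) = C1*(sin(c) - 1)^(3/2)/(sin(c) + 1)^(3/2)


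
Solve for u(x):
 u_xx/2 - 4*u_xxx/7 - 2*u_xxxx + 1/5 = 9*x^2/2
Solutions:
 u(x) = C1 + C2*x + C3*exp(x*(-2 + sqrt(53))/14) + C4*exp(-x*(2 + sqrt(53))/14) + 3*x^4/4 + 24*x^3/7 + 11651*x^2/245


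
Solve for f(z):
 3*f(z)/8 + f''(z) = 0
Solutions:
 f(z) = C1*sin(sqrt(6)*z/4) + C2*cos(sqrt(6)*z/4)


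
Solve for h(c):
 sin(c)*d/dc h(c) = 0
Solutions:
 h(c) = C1


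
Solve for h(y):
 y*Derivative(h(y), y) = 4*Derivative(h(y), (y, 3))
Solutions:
 h(y) = C1 + Integral(C2*airyai(2^(1/3)*y/2) + C3*airybi(2^(1/3)*y/2), y)


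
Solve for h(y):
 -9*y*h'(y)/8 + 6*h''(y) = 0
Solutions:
 h(y) = C1 + C2*erfi(sqrt(6)*y/8)


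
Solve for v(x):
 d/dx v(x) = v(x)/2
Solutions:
 v(x) = C1*exp(x/2)


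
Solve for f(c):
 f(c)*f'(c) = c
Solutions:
 f(c) = -sqrt(C1 + c^2)
 f(c) = sqrt(C1 + c^2)


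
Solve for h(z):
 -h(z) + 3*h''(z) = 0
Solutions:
 h(z) = C1*exp(-sqrt(3)*z/3) + C2*exp(sqrt(3)*z/3)


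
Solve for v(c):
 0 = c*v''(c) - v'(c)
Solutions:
 v(c) = C1 + C2*c^2


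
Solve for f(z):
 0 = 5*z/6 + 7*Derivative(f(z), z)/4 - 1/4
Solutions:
 f(z) = C1 - 5*z^2/21 + z/7


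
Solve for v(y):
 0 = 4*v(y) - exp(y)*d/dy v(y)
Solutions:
 v(y) = C1*exp(-4*exp(-y))


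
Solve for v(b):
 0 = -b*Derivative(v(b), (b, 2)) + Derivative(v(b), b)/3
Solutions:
 v(b) = C1 + C2*b^(4/3)


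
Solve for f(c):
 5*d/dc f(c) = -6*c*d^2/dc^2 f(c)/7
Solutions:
 f(c) = C1 + C2/c^(29/6)


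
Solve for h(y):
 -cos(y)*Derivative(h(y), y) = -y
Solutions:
 h(y) = C1 + Integral(y/cos(y), y)


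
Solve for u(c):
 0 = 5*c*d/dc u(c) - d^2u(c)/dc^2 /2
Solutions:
 u(c) = C1 + C2*erfi(sqrt(5)*c)


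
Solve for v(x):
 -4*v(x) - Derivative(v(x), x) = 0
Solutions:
 v(x) = C1*exp(-4*x)


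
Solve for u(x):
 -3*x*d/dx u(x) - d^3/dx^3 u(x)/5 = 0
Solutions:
 u(x) = C1 + Integral(C2*airyai(-15^(1/3)*x) + C3*airybi(-15^(1/3)*x), x)


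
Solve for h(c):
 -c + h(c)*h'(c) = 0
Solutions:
 h(c) = -sqrt(C1 + c^2)
 h(c) = sqrt(C1 + c^2)


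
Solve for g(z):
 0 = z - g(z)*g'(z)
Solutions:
 g(z) = -sqrt(C1 + z^2)
 g(z) = sqrt(C1 + z^2)


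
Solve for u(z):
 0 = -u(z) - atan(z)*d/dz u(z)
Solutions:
 u(z) = C1*exp(-Integral(1/atan(z), z))


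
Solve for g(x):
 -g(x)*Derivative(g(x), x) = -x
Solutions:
 g(x) = -sqrt(C1 + x^2)
 g(x) = sqrt(C1 + x^2)


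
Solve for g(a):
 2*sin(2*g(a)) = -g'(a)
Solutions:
 g(a) = pi - acos((-C1 - exp(8*a))/(C1 - exp(8*a)))/2
 g(a) = acos((-C1 - exp(8*a))/(C1 - exp(8*a)))/2


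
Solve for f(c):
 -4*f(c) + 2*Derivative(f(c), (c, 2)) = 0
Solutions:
 f(c) = C1*exp(-sqrt(2)*c) + C2*exp(sqrt(2)*c)


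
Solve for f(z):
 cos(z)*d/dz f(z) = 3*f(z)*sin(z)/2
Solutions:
 f(z) = C1/cos(z)^(3/2)


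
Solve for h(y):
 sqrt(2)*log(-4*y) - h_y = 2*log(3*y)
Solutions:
 h(y) = C1 - y*(2 - sqrt(2))*log(y) + y*(-2*log(3) - sqrt(2) + 2*sqrt(2)*log(2) + 2 + sqrt(2)*I*pi)


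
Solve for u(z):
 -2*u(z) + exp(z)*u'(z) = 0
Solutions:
 u(z) = C1*exp(-2*exp(-z))


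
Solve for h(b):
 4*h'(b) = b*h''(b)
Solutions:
 h(b) = C1 + C2*b^5


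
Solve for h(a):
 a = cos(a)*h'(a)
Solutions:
 h(a) = C1 + Integral(a/cos(a), a)


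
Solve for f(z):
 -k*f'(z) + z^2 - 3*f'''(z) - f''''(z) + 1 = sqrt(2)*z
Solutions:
 f(z) = C1 + C2*exp(-z*((k/2 + sqrt((k + 2)^2 - 4)/2 + 1)^(1/3) + 1 + (k/2 + sqrt((k + 2)^2 - 4)/2 + 1)^(-1/3))) + C3*exp(z*((k/2 + sqrt((k + 2)^2 - 4)/2 + 1)^(1/3)/2 - sqrt(3)*I*(k/2 + sqrt((k + 2)^2 - 4)/2 + 1)^(1/3)/2 - 1 - 2/((-1 + sqrt(3)*I)*(k/2 + sqrt((k + 2)^2 - 4)/2 + 1)^(1/3)))) + C4*exp(z*((k/2 + sqrt((k + 2)^2 - 4)/2 + 1)^(1/3)/2 + sqrt(3)*I*(k/2 + sqrt((k + 2)^2 - 4)/2 + 1)^(1/3)/2 - 1 + 2/((1 + sqrt(3)*I)*(k/2 + sqrt((k + 2)^2 - 4)/2 + 1)^(1/3)))) + z^3/(3*k) - sqrt(2)*z^2/(2*k) + z/k - 6*z/k^2


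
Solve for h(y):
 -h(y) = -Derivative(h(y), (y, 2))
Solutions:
 h(y) = C1*exp(-y) + C2*exp(y)


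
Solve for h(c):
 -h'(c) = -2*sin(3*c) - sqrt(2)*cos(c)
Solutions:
 h(c) = C1 + sqrt(2)*sin(c) - 2*cos(3*c)/3


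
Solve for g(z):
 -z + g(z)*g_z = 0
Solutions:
 g(z) = -sqrt(C1 + z^2)
 g(z) = sqrt(C1 + z^2)


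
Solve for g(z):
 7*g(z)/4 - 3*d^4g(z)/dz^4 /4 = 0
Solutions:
 g(z) = C1*exp(-3^(3/4)*7^(1/4)*z/3) + C2*exp(3^(3/4)*7^(1/4)*z/3) + C3*sin(3^(3/4)*7^(1/4)*z/3) + C4*cos(3^(3/4)*7^(1/4)*z/3)


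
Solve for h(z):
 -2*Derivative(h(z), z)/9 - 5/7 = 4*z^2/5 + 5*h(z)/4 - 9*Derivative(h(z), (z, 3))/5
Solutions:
 h(z) = C1*exp(-15^(1/3)*z*(8*15^(1/3)/(sqrt(13278345) + 3645)^(1/3) + (sqrt(13278345) + 3645)^(1/3))/108)*sin(3^(1/6)*5^(1/3)*z*(-3^(2/3)*(sqrt(13278345) + 3645)^(1/3) + 24*5^(1/3)/(sqrt(13278345) + 3645)^(1/3))/108) + C2*exp(-15^(1/3)*z*(8*15^(1/3)/(sqrt(13278345) + 3645)^(1/3) + (sqrt(13278345) + 3645)^(1/3))/108)*cos(3^(1/6)*5^(1/3)*z*(-3^(2/3)*(sqrt(13278345) + 3645)^(1/3) + 24*5^(1/3)/(sqrt(13278345) + 3645)^(1/3))/108) + C3*exp(15^(1/3)*z*(8*15^(1/3)/(sqrt(13278345) + 3645)^(1/3) + (sqrt(13278345) + 3645)^(1/3))/54) - 16*z^2/25 + 256*z/1125 - 216836/354375


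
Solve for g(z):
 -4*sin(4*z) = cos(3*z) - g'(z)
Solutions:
 g(z) = C1 + sin(3*z)/3 - cos(4*z)


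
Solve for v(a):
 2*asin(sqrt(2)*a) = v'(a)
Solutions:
 v(a) = C1 + 2*a*asin(sqrt(2)*a) + sqrt(2)*sqrt(1 - 2*a^2)


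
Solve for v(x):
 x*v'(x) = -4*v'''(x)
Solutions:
 v(x) = C1 + Integral(C2*airyai(-2^(1/3)*x/2) + C3*airybi(-2^(1/3)*x/2), x)


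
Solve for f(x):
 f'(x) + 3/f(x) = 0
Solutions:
 f(x) = -sqrt(C1 - 6*x)
 f(x) = sqrt(C1 - 6*x)


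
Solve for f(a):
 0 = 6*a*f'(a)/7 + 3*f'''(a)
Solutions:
 f(a) = C1 + Integral(C2*airyai(-2^(1/3)*7^(2/3)*a/7) + C3*airybi(-2^(1/3)*7^(2/3)*a/7), a)


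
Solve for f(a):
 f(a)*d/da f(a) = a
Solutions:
 f(a) = -sqrt(C1 + a^2)
 f(a) = sqrt(C1 + a^2)


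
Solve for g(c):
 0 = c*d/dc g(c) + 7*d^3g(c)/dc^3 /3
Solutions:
 g(c) = C1 + Integral(C2*airyai(-3^(1/3)*7^(2/3)*c/7) + C3*airybi(-3^(1/3)*7^(2/3)*c/7), c)


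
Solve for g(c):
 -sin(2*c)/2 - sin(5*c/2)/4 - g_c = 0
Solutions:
 g(c) = C1 + cos(2*c)/4 + cos(5*c/2)/10


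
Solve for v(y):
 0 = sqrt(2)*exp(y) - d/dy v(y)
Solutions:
 v(y) = C1 + sqrt(2)*exp(y)


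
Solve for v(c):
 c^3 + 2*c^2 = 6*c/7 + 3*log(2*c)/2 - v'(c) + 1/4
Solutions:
 v(c) = C1 - c^4/4 - 2*c^3/3 + 3*c^2/7 + 3*c*log(c)/2 - 5*c/4 + 3*c*log(2)/2


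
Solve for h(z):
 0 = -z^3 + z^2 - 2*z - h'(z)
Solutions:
 h(z) = C1 - z^4/4 + z^3/3 - z^2


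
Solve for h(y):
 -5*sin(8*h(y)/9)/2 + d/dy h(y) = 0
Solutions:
 -5*y/2 + 9*log(cos(8*h(y)/9) - 1)/16 - 9*log(cos(8*h(y)/9) + 1)/16 = C1


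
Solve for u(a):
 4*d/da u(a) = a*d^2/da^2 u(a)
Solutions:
 u(a) = C1 + C2*a^5


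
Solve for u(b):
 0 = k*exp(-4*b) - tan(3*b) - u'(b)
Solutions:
 u(b) = C1 - k*exp(-4*b)/4 - log(tan(3*b)^2 + 1)/6


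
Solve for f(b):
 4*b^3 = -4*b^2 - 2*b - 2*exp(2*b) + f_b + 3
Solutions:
 f(b) = C1 + b^4 + 4*b^3/3 + b^2 - 3*b + exp(2*b)


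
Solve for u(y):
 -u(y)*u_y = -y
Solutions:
 u(y) = -sqrt(C1 + y^2)
 u(y) = sqrt(C1 + y^2)


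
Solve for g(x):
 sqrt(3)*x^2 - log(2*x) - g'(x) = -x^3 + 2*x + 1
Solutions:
 g(x) = C1 + x^4/4 + sqrt(3)*x^3/3 - x^2 - x*log(x) - x*log(2)


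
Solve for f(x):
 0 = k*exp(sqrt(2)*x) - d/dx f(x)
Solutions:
 f(x) = C1 + sqrt(2)*k*exp(sqrt(2)*x)/2


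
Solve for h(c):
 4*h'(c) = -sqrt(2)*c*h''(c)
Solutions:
 h(c) = C1 + C2*c^(1 - 2*sqrt(2))


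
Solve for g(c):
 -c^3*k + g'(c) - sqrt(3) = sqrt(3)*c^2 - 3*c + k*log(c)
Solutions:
 g(c) = C1 + c^4*k/4 + sqrt(3)*c^3/3 - 3*c^2/2 + c*k*log(c) - c*k + sqrt(3)*c


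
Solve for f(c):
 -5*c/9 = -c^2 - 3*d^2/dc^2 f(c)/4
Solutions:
 f(c) = C1 + C2*c - c^4/9 + 10*c^3/81


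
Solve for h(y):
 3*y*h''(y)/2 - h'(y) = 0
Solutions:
 h(y) = C1 + C2*y^(5/3)


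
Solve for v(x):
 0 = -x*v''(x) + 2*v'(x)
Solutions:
 v(x) = C1 + C2*x^3


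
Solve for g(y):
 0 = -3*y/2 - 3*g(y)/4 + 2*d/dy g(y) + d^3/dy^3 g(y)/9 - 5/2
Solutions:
 g(y) = C1*exp(3^(1/3)*y*(-(9 + 7*sqrt(33))^(1/3)/4 + 2*3^(1/3)/(9 + 7*sqrt(33))^(1/3)))*sin(3^(1/6)*y*(6/(9 + 7*sqrt(33))^(1/3) + 3^(2/3)*(9 + 7*sqrt(33))^(1/3)/4)) + C2*exp(3^(1/3)*y*(-(9 + 7*sqrt(33))^(1/3)/4 + 2*3^(1/3)/(9 + 7*sqrt(33))^(1/3)))*cos(3^(1/6)*y*(6/(9 + 7*sqrt(33))^(1/3) + 3^(2/3)*(9 + 7*sqrt(33))^(1/3)/4)) + C3*exp(3^(1/3)*y*(-4*3^(1/3)/(9 + 7*sqrt(33))^(1/3) + (9 + 7*sqrt(33))^(1/3)/2)) - 2*y - 26/3


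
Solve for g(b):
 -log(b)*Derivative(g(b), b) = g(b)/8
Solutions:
 g(b) = C1*exp(-li(b)/8)


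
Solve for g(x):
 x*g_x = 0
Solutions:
 g(x) = C1


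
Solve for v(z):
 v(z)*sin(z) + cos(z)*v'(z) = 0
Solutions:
 v(z) = C1*cos(z)


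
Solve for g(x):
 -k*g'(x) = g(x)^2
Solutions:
 g(x) = k/(C1*k + x)


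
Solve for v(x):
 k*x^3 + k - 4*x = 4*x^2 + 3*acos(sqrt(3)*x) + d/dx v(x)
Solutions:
 v(x) = C1 + k*x^4/4 + k*x - 4*x^3/3 - 2*x^2 - 3*x*acos(sqrt(3)*x) + sqrt(3)*sqrt(1 - 3*x^2)


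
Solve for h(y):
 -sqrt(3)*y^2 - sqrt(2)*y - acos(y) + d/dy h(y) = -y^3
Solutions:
 h(y) = C1 - y^4/4 + sqrt(3)*y^3/3 + sqrt(2)*y^2/2 + y*acos(y) - sqrt(1 - y^2)


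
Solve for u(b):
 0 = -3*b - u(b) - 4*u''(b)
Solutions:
 u(b) = C1*sin(b/2) + C2*cos(b/2) - 3*b


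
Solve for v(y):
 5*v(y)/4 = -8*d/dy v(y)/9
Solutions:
 v(y) = C1*exp(-45*y/32)


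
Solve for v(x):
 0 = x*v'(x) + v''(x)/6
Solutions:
 v(x) = C1 + C2*erf(sqrt(3)*x)


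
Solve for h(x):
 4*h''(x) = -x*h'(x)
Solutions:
 h(x) = C1 + C2*erf(sqrt(2)*x/4)


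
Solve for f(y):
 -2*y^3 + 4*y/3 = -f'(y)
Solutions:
 f(y) = C1 + y^4/2 - 2*y^2/3


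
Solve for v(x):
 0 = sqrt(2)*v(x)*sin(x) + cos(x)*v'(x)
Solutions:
 v(x) = C1*cos(x)^(sqrt(2))


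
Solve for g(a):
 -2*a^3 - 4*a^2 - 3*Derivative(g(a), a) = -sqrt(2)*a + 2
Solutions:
 g(a) = C1 - a^4/6 - 4*a^3/9 + sqrt(2)*a^2/6 - 2*a/3


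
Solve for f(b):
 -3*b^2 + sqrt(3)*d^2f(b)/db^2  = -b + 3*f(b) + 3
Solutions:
 f(b) = C1*exp(-3^(1/4)*b) + C2*exp(3^(1/4)*b) - b^2 + b/3 - 2*sqrt(3)/3 - 1


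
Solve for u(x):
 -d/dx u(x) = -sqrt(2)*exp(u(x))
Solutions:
 u(x) = log(-1/(C1 + sqrt(2)*x))


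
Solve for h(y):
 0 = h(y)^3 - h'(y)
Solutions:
 h(y) = -sqrt(2)*sqrt(-1/(C1 + y))/2
 h(y) = sqrt(2)*sqrt(-1/(C1 + y))/2


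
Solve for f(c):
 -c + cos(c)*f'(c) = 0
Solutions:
 f(c) = C1 + Integral(c/cos(c), c)


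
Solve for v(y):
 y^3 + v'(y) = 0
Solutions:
 v(y) = C1 - y^4/4


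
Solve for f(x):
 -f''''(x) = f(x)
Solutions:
 f(x) = (C1*sin(sqrt(2)*x/2) + C2*cos(sqrt(2)*x/2))*exp(-sqrt(2)*x/2) + (C3*sin(sqrt(2)*x/2) + C4*cos(sqrt(2)*x/2))*exp(sqrt(2)*x/2)


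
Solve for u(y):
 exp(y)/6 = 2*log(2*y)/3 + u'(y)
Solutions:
 u(y) = C1 - 2*y*log(y)/3 + 2*y*(1 - log(2))/3 + exp(y)/6


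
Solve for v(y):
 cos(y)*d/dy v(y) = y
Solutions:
 v(y) = C1 + Integral(y/cos(y), y)


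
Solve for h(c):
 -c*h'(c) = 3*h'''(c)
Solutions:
 h(c) = C1 + Integral(C2*airyai(-3^(2/3)*c/3) + C3*airybi(-3^(2/3)*c/3), c)
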